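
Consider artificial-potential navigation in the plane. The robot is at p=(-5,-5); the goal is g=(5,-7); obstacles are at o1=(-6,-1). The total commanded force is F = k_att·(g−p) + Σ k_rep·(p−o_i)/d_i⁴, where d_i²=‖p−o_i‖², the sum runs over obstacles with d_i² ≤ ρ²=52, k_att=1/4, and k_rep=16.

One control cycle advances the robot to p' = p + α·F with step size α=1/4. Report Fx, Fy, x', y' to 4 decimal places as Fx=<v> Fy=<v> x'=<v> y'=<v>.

Fx=2.5554 Fy=-0.7215 x'=-4.3612 y'=-5.1804

F_att = 1/4·(g−p) = 1/4·(10,-2) = (2.5000,-0.5000)
o1: d²=17 ≤ ρ²=52; F_rep = 16·(1,-4)/17² = (0.0554,-0.2215)
F = F_att + ΣF_rep = (2.5554,-0.7215)
p' = p + 1/4·F = (-4.3612,-5.1804)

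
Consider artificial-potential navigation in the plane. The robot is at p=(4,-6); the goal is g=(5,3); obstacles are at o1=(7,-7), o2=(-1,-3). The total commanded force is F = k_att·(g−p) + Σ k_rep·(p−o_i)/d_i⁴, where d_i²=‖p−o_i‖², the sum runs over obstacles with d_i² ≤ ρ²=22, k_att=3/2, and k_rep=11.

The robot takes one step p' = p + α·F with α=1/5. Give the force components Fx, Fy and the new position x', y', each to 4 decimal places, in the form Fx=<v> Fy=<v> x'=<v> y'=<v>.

Fx=1.1700 Fy=13.6100 x'=4.2340 y'=-3.2780

F_att = 3/2·(g−p) = 3/2·(1,9) = (1.5000,13.5000)
o1: d²=10 ≤ ρ²=22; F_rep = 11·(-3,1)/10² = (-0.3300,0.1100)
o2: d²=34 > ρ²=22 → inactive
F = F_att + ΣF_rep = (1.1700,13.6100)
p' = p + 1/5·F = (4.2340,-3.2780)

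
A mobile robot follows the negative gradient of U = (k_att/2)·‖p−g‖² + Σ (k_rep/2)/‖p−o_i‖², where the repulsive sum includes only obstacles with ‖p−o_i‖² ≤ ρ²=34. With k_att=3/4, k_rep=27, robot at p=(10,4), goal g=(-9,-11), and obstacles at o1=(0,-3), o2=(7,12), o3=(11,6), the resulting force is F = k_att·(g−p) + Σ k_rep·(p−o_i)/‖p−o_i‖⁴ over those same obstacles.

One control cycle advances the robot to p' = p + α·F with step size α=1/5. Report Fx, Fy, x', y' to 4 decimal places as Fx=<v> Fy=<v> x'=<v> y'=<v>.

F_att = 3/4·(g−p) = 3/4·(-19,-15) = (-14.2500,-11.2500)
o1: d²=149 > ρ²=34 → inactive
o2: d²=73 > ρ²=34 → inactive
o3: d²=5 ≤ ρ²=34; F_rep = 27·(-1,-2)/5² = (-1.0800,-2.1600)
F = F_att + ΣF_rep = (-15.3300,-13.4100)
p' = p + 1/5·F = (6.9340,1.3180)

Fx=-15.3300 Fy=-13.4100 x'=6.9340 y'=1.3180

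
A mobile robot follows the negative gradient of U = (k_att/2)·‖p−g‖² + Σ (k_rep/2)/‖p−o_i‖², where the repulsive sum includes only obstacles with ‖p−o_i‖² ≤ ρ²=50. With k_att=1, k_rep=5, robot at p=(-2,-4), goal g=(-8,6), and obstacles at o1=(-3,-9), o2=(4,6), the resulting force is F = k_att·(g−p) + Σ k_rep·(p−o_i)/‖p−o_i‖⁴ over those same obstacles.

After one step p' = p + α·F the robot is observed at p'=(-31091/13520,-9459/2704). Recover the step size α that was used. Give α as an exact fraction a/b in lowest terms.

α = 1/20

F_att = 1·(g−p) = 1·(-6,10) = (-6.0000,10.0000)
o1: d²=26 ≤ ρ²=50; F_rep = 5·(1,5)/26² = (0.0074,0.0370)
o2: d²=136 > ρ²=50 → inactive
F = F_att + ΣF_rep = (-5.9926,10.0370)
Δp = p'−p = (-0.2996,0.5018); α = Δx/Fx = (-4051/13520) / (-4051/676) = 1/20
check: Δy/Fy = (1357/2704) / (6785/676) = 1/20 ✓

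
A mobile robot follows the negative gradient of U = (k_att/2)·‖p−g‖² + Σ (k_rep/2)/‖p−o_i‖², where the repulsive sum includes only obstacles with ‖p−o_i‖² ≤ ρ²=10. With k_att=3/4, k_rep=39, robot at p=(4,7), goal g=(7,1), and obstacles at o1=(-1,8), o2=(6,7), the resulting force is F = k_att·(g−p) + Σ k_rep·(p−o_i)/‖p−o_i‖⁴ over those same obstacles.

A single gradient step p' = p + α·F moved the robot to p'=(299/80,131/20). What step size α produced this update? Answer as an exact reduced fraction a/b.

α = 1/10

F_att = 3/4·(g−p) = 3/4·(3,-6) = (2.2500,-4.5000)
o1: d²=26 > ρ²=10 → inactive
o2: d²=4 ≤ ρ²=10; F_rep = 39·(-2,0)/4² = (-4.8750,0.0000)
F = F_att + ΣF_rep = (-2.6250,-4.5000)
Δp = p'−p = (-0.2625,-0.4500); α = Δx/Fx = (-21/80) / (-21/8) = 1/10
check: Δy/Fy = (-9/20) / (-9/2) = 1/10 ✓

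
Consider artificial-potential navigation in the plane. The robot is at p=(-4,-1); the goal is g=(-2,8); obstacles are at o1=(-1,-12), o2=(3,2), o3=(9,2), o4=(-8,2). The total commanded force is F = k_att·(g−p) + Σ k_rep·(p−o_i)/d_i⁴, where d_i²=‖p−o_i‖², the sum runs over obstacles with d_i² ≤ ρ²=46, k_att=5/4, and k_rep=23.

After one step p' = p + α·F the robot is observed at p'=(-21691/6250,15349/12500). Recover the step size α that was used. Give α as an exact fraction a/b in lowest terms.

F_att = 5/4·(g−p) = 5/4·(2,9) = (2.5000,11.2500)
o1: d²=130 > ρ²=46 → inactive
o2: d²=58 > ρ²=46 → inactive
o3: d²=178 > ρ²=46 → inactive
o4: d²=25 ≤ ρ²=46; F_rep = 23·(4,-3)/25² = (0.1472,-0.1104)
F = F_att + ΣF_rep = (2.6472,11.1396)
Δp = p'−p = (0.5294,2.2279); α = Δx/Fx = (3309/6250) / (3309/1250) = 1/5
check: Δy/Fy = (27849/12500) / (27849/2500) = 1/5 ✓

α = 1/5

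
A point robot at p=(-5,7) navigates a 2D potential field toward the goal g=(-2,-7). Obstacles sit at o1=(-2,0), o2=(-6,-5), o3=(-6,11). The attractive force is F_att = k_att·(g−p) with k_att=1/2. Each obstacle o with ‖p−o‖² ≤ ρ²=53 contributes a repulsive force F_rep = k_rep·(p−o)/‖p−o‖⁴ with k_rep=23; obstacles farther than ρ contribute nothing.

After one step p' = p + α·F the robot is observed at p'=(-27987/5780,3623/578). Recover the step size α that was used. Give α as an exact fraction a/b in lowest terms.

α = 1/10

F_att = 1/2·(g−p) = 1/2·(3,-14) = (1.5000,-7.0000)
o1: d²=58 > ρ²=53 → inactive
o2: d²=145 > ρ²=53 → inactive
o3: d²=17 ≤ ρ²=53; F_rep = 23·(1,-4)/17² = (0.0796,-0.3183)
F = F_att + ΣF_rep = (1.5796,-7.3183)
Δp = p'−p = (0.1580,-0.7318); α = Δx/Fx = (913/5780) / (913/578) = 1/10
check: Δy/Fy = (-423/578) / (-2115/289) = 1/10 ✓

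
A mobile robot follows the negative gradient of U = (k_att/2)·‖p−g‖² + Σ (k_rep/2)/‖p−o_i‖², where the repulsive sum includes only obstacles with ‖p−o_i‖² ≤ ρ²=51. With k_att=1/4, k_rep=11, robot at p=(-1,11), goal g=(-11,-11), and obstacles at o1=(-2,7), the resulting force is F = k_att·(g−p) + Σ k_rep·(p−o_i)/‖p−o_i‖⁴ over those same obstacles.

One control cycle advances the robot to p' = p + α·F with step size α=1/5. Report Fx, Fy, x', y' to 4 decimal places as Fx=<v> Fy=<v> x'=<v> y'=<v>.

Fx=-2.4619 Fy=-5.3478 x'=-1.4924 y'=9.9304

F_att = 1/4·(g−p) = 1/4·(-10,-22) = (-2.5000,-5.5000)
o1: d²=17 ≤ ρ²=51; F_rep = 11·(1,4)/17² = (0.0381,0.1522)
F = F_att + ΣF_rep = (-2.4619,-5.3478)
p' = p + 1/5·F = (-1.4924,9.9304)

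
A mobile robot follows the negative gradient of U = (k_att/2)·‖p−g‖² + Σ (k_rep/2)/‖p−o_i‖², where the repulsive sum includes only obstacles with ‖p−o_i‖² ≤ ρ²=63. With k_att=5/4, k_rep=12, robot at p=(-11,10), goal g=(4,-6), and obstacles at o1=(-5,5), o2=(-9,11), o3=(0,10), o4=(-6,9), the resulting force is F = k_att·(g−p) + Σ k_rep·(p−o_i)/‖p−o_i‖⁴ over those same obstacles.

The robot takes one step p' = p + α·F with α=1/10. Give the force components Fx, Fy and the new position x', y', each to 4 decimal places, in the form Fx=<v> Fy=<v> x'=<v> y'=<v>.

Fx=17.6819 Fy=-20.4461 x'=-9.2318 y'=7.9554

F_att = 5/4·(g−p) = 5/4·(15,-16) = (18.7500,-20.0000)
o1: d²=61 ≤ ρ²=63; F_rep = 12·(-6,5)/61² = (-0.0193,0.0161)
o2: d²=5 ≤ ρ²=63; F_rep = 12·(-2,-1)/5² = (-0.9600,-0.4800)
o3: d²=121 > ρ²=63 → inactive
o4: d²=26 ≤ ρ²=63; F_rep = 12·(-5,1)/26² = (-0.0888,0.0178)
F = F_att + ΣF_rep = (17.6819,-20.4461)
p' = p + 1/10·F = (-9.2318,7.9554)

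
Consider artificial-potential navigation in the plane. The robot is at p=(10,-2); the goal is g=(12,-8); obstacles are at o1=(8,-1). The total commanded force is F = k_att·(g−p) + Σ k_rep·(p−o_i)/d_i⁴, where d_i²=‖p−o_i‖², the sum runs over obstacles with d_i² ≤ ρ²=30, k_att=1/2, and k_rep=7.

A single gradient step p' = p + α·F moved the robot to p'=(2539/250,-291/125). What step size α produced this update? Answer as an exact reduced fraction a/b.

α = 1/10

F_att = 1/2·(g−p) = 1/2·(2,-6) = (1.0000,-3.0000)
o1: d²=5 ≤ ρ²=30; F_rep = 7·(2,-1)/5² = (0.5600,-0.2800)
F = F_att + ΣF_rep = (1.5600,-3.2800)
Δp = p'−p = (0.1560,-0.3280); α = Δx/Fx = (39/250) / (39/25) = 1/10
check: Δy/Fy = (-41/125) / (-82/25) = 1/10 ✓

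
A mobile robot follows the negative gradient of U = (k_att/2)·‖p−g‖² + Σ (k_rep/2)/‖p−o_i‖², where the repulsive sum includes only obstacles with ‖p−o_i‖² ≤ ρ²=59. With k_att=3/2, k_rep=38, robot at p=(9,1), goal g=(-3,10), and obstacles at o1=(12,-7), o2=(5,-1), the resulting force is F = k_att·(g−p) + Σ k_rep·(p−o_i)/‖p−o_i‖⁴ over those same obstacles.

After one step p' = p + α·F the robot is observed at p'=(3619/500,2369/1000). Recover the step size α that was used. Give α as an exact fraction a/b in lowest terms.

α = 1/10

F_att = 3/2·(g−p) = 3/2·(-12,9) = (-18.0000,13.5000)
o1: d²=73 > ρ²=59 → inactive
o2: d²=20 ≤ ρ²=59; F_rep = 38·(4,2)/20² = (0.3800,0.1900)
F = F_att + ΣF_rep = (-17.6200,13.6900)
Δp = p'−p = (-1.7620,1.3690); α = Δx/Fx = (-881/500) / (-881/50) = 1/10
check: Δy/Fy = (1369/1000) / (1369/100) = 1/10 ✓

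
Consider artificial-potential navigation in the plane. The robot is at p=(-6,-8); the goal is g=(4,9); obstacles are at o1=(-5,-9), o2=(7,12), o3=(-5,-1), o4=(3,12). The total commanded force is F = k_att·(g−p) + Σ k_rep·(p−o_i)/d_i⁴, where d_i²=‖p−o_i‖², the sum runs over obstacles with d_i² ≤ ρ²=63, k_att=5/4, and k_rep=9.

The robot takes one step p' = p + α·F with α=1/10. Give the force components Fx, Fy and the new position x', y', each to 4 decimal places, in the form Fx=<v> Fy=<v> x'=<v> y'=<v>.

F_att = 5/4·(g−p) = 5/4·(10,17) = (12.5000,21.2500)
o1: d²=2 ≤ ρ²=63; F_rep = 9·(-1,1)/2² = (-2.2500,2.2500)
o2: d²=569 > ρ²=63 → inactive
o3: d²=50 ≤ ρ²=63; F_rep = 9·(-1,-7)/50² = (-0.0036,-0.0252)
o4: d²=481 > ρ²=63 → inactive
F = F_att + ΣF_rep = (10.2464,23.4748)
p' = p + 1/10·F = (-4.9754,-5.6525)

Fx=10.2464 Fy=23.4748 x'=-4.9754 y'=-5.6525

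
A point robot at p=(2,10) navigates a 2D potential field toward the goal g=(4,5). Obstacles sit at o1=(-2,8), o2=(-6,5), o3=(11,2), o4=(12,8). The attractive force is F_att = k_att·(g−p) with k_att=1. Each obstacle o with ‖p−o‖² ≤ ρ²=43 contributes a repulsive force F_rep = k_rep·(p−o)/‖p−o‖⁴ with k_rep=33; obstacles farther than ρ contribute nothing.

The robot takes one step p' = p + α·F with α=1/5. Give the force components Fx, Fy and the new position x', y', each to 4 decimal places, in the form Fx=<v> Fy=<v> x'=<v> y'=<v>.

F_att = 1·(g−p) = 1·(2,-5) = (2.0000,-5.0000)
o1: d²=20 ≤ ρ²=43; F_rep = 33·(4,2)/20² = (0.3300,0.1650)
o2: d²=89 > ρ²=43 → inactive
o3: d²=145 > ρ²=43 → inactive
o4: d²=104 > ρ²=43 → inactive
F = F_att + ΣF_rep = (2.3300,-4.8350)
p' = p + 1/5·F = (2.4660,9.0330)

Fx=2.3300 Fy=-4.8350 x'=2.4660 y'=9.0330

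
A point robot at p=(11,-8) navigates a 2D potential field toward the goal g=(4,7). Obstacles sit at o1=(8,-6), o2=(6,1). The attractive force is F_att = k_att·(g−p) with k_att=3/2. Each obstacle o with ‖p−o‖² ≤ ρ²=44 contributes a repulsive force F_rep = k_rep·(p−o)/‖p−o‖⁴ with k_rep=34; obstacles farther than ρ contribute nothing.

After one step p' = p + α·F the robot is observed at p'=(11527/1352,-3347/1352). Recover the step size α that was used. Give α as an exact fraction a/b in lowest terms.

F_att = 3/2·(g−p) = 3/2·(-7,15) = (-10.5000,22.5000)
o1: d²=13 ≤ ρ²=44; F_rep = 34·(3,-2)/13² = (0.6036,-0.4024)
o2: d²=106 > ρ²=44 → inactive
F = F_att + ΣF_rep = (-9.8964,22.0976)
Δp = p'−p = (-2.4741,5.5244); α = Δx/Fx = (-3345/1352) / (-3345/338) = 1/4
check: Δy/Fy = (7469/1352) / (7469/338) = 1/4 ✓

α = 1/4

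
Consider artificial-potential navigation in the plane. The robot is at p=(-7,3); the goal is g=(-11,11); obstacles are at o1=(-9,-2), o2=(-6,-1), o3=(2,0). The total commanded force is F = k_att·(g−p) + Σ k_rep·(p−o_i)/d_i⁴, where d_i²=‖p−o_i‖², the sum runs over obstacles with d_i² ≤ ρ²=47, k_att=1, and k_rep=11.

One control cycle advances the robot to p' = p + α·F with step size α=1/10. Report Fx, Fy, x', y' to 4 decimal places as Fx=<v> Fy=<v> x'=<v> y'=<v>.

Fx=-4.0119 Fy=8.2176 x'=-7.4012 y'=3.8218

F_att = 1·(g−p) = 1·(-4,8) = (-4.0000,8.0000)
o1: d²=29 ≤ ρ²=47; F_rep = 11·(2,5)/29² = (0.0262,0.0654)
o2: d²=17 ≤ ρ²=47; F_rep = 11·(-1,4)/17² = (-0.0381,0.1522)
o3: d²=90 > ρ²=47 → inactive
F = F_att + ΣF_rep = (-4.0119,8.2176)
p' = p + 1/10·F = (-7.4012,3.8218)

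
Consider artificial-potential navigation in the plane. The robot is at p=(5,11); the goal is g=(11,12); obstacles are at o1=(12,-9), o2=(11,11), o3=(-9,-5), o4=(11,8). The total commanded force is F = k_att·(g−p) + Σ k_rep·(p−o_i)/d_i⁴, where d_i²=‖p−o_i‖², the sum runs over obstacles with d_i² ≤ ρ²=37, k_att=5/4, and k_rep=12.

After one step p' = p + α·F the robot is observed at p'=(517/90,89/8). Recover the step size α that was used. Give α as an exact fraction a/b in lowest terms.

F_att = 5/4·(g−p) = 5/4·(6,1) = (7.5000,1.2500)
o1: d²=449 > ρ²=37 → inactive
o2: d²=36 ≤ ρ²=37; F_rep = 12·(-6,0)/36² = (-0.0556,0.0000)
o3: d²=452 > ρ²=37 → inactive
o4: d²=45 > ρ²=37 → inactive
F = F_att + ΣF_rep = (7.4444,1.2500)
Δp = p'−p = (0.7444,0.1250); α = Δx/Fx = (67/90) / (67/9) = 1/10
check: Δy/Fy = (1/8) / (5/4) = 1/10 ✓

α = 1/10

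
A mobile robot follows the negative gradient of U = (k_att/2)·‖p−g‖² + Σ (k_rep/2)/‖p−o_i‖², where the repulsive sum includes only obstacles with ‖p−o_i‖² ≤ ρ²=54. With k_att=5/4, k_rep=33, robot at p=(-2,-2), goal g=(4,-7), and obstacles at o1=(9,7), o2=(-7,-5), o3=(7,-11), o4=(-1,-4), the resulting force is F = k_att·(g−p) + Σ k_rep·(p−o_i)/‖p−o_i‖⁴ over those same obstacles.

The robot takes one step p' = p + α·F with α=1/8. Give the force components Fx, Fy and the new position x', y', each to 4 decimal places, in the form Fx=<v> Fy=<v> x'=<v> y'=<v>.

F_att = 5/4·(g−p) = 5/4·(6,-5) = (7.5000,-6.2500)
o1: d²=202 > ρ²=54 → inactive
o2: d²=34 ≤ ρ²=54; F_rep = 33·(5,3)/34² = (0.1427,0.0856)
o3: d²=162 > ρ²=54 → inactive
o4: d²=5 ≤ ρ²=54; F_rep = 33·(-1,2)/5² = (-1.3200,2.6400)
F = F_att + ΣF_rep = (6.3227,-3.5244)
p' = p + 1/8·F = (-1.2097,-2.4405)

Fx=6.3227 Fy=-3.5244 x'=-1.2097 y'=-2.4405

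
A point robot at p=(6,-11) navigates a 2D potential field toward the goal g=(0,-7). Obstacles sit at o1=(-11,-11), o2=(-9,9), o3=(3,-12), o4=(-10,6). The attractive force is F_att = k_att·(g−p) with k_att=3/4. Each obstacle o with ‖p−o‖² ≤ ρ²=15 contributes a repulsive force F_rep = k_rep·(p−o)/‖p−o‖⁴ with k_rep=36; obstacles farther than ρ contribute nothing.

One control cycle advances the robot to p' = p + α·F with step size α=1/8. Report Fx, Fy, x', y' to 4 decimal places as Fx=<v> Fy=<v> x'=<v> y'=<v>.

Fx=-3.4200 Fy=3.3600 x'=5.5725 y'=-10.5800

F_att = 3/4·(g−p) = 3/4·(-6,4) = (-4.5000,3.0000)
o1: d²=289 > ρ²=15 → inactive
o2: d²=625 > ρ²=15 → inactive
o3: d²=10 ≤ ρ²=15; F_rep = 36·(3,1)/10² = (1.0800,0.3600)
o4: d²=545 > ρ²=15 → inactive
F = F_att + ΣF_rep = (-3.4200,3.3600)
p' = p + 1/8·F = (5.5725,-10.5800)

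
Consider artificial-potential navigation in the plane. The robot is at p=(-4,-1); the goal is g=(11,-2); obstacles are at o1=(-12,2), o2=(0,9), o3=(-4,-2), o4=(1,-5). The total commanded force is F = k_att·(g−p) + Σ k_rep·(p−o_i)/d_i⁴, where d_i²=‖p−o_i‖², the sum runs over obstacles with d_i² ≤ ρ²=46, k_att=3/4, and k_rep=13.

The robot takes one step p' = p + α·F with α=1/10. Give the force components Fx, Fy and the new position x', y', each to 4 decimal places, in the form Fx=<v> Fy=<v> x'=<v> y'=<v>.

Fx=11.2113 Fy=12.2809 x'=-2.8789 y'=0.2281

F_att = 3/4·(g−p) = 3/4·(15,-1) = (11.2500,-0.7500)
o1: d²=73 > ρ²=46 → inactive
o2: d²=116 > ρ²=46 → inactive
o3: d²=1 ≤ ρ²=46; F_rep = 13·(0,1)/1² = (0.0000,13.0000)
o4: d²=41 ≤ ρ²=46; F_rep = 13·(-5,4)/41² = (-0.0387,0.0309)
F = F_att + ΣF_rep = (11.2113,12.2809)
p' = p + 1/10·F = (-2.8789,0.2281)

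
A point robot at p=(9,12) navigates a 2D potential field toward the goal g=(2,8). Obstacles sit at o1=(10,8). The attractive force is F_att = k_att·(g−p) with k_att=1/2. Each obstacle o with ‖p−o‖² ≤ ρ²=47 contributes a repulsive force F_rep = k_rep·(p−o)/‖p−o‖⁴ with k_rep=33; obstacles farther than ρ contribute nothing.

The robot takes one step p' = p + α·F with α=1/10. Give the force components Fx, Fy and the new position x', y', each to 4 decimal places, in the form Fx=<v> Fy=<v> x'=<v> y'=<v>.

F_att = 1/2·(g−p) = 1/2·(-7,-4) = (-3.5000,-2.0000)
o1: d²=17 ≤ ρ²=47; F_rep = 33·(-1,4)/17² = (-0.1142,0.4567)
F = F_att + ΣF_rep = (-3.6142,-1.5433)
p' = p + 1/10·F = (8.6386,11.8457)

Fx=-3.6142 Fy=-1.5433 x'=8.6386 y'=11.8457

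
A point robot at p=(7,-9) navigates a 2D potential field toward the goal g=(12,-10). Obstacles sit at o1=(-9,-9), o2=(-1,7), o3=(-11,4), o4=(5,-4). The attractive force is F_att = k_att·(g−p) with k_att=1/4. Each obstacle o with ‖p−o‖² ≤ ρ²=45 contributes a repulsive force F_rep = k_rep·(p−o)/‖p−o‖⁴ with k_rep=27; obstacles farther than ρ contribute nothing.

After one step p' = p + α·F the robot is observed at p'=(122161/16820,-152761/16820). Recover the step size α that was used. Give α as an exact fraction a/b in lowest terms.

α = 1/5

F_att = 1/4·(g−p) = 1/4·(5,-1) = (1.2500,-0.2500)
o1: d²=256 > ρ²=45 → inactive
o2: d²=320 > ρ²=45 → inactive
o3: d²=493 > ρ²=45 → inactive
o4: d²=29 ≤ ρ²=45; F_rep = 27·(2,-5)/29² = (0.0642,-0.1605)
F = F_att + ΣF_rep = (1.3142,-0.4105)
Δp = p'−p = (0.2628,-0.0821); α = Δx/Fx = (4421/16820) / (4421/3364) = 1/5
check: Δy/Fy = (-1381/16820) / (-1381/3364) = 1/5 ✓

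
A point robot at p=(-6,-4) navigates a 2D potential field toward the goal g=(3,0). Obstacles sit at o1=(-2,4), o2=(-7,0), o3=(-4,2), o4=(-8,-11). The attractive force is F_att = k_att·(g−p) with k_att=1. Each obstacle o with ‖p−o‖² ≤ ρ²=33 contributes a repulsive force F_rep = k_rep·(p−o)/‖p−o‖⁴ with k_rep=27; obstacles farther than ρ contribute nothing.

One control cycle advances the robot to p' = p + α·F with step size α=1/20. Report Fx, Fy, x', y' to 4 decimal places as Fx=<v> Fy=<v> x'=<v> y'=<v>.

F_att = 1·(g−p) = 1·(9,4) = (9.0000,4.0000)
o1: d²=80 > ρ²=33 → inactive
o2: d²=17 ≤ ρ²=33; F_rep = 27·(1,-4)/17² = (0.0934,-0.3737)
o3: d²=40 > ρ²=33 → inactive
o4: d²=53 > ρ²=33 → inactive
F = F_att + ΣF_rep = (9.0934,3.6263)
p' = p + 1/20·F = (-5.5453,-3.8187)

Fx=9.0934 Fy=3.6263 x'=-5.5453 y'=-3.8187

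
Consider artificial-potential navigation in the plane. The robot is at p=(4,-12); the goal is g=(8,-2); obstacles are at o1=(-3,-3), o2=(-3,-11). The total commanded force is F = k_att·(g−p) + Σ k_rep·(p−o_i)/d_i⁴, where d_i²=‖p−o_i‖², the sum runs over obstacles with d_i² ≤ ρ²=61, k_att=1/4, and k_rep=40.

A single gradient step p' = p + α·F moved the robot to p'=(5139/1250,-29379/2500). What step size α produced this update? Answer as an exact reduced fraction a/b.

F_att = 1/4·(g−p) = 1/4·(4,10) = (1.0000,2.5000)
o1: d²=130 > ρ²=61 → inactive
o2: d²=50 ≤ ρ²=61; F_rep = 40·(7,-1)/50² = (0.1120,-0.0160)
F = F_att + ΣF_rep = (1.1120,2.4840)
Δp = p'−p = (0.1112,0.2484); α = Δx/Fx = (139/1250) / (139/125) = 1/10
check: Δy/Fy = (621/2500) / (621/250) = 1/10 ✓

α = 1/10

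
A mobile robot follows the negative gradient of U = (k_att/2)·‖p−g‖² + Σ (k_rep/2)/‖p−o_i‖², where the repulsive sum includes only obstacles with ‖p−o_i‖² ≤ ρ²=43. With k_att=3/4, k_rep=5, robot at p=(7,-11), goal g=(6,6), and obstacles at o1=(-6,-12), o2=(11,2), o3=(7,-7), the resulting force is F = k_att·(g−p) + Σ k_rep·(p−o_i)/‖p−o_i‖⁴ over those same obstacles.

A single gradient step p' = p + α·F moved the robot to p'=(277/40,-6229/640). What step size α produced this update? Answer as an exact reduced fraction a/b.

α = 1/10

F_att = 3/4·(g−p) = 3/4·(-1,17) = (-0.7500,12.7500)
o1: d²=170 > ρ²=43 → inactive
o2: d²=185 > ρ²=43 → inactive
o3: d²=16 ≤ ρ²=43; F_rep = 5·(0,-4)/16² = (0.0000,-0.0781)
F = F_att + ΣF_rep = (-0.7500,12.6719)
Δp = p'−p = (-0.0750,1.2672); α = Δx/Fx = (-3/40) / (-3/4) = 1/10
check: Δy/Fy = (811/640) / (811/64) = 1/10 ✓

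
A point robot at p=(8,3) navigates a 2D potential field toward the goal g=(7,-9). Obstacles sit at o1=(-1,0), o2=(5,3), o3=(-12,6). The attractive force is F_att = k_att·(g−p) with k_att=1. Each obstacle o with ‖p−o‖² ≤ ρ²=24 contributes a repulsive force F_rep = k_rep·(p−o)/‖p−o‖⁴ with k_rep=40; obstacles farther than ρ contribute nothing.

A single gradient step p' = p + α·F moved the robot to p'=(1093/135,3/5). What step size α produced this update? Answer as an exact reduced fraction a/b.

F_att = 1·(g−p) = 1·(-1,-12) = (-1.0000,-12.0000)
o1: d²=90 > ρ²=24 → inactive
o2: d²=9 ≤ ρ²=24; F_rep = 40·(3,0)/9² = (1.4815,0.0000)
o3: d²=409 > ρ²=24 → inactive
F = F_att + ΣF_rep = (0.4815,-12.0000)
Δp = p'−p = (0.0963,-2.4000); α = Δx/Fx = (13/135) / (13/27) = 1/5
check: Δy/Fy = (-12/5) / (-12) = 1/5 ✓

α = 1/5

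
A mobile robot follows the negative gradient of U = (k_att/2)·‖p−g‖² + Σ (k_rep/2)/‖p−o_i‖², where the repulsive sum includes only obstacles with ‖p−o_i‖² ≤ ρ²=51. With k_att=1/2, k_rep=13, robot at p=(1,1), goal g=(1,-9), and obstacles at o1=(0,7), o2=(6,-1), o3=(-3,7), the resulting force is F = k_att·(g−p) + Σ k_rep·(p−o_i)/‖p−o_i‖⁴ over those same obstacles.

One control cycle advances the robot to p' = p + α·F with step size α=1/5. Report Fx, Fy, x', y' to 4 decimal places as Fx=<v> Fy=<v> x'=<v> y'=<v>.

F_att = 1/2·(g−p) = 1/2·(0,-10) = (0.0000,-5.0000)
o1: d²=37 ≤ ρ²=51; F_rep = 13·(1,-6)/37² = (0.0095,-0.0570)
o2: d²=29 ≤ ρ²=51; F_rep = 13·(-5,2)/29² = (-0.0773,0.0309)
o3: d²=52 > ρ²=51 → inactive
F = F_att + ΣF_rep = (-0.0678,-5.0261)
p' = p + 1/5·F = (0.9864,-0.0052)

Fx=-0.0678 Fy=-5.0261 x'=0.9864 y'=-0.0052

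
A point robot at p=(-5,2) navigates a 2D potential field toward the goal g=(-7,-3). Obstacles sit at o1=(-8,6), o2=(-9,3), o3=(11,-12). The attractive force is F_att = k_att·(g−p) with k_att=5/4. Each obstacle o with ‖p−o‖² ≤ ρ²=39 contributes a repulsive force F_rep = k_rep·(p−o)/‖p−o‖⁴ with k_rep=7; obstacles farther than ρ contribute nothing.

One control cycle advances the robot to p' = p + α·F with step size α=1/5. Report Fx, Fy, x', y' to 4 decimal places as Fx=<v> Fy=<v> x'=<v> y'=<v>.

F_att = 5/4·(g−p) = 5/4·(-2,-5) = (-2.5000,-6.2500)
o1: d²=25 ≤ ρ²=39; F_rep = 7·(3,-4)/25² = (0.0336,-0.0448)
o2: d²=17 ≤ ρ²=39; F_rep = 7·(4,-1)/17² = (0.0969,-0.0242)
o3: d²=452 > ρ²=39 → inactive
F = F_att + ΣF_rep = (-2.3695,-6.3190)
p' = p + 1/5·F = (-5.4739,0.7362)

Fx=-2.3695 Fy=-6.3190 x'=-5.4739 y'=0.7362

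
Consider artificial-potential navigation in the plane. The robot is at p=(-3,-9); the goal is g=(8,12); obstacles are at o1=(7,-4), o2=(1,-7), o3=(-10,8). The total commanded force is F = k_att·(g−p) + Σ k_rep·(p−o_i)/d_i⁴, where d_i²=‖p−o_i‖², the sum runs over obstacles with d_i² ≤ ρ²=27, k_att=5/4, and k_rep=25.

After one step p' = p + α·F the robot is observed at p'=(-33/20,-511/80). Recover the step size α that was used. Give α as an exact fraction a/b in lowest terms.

F_att = 5/4·(g−p) = 5/4·(11,21) = (13.7500,26.2500)
o1: d²=125 > ρ²=27 → inactive
o2: d²=20 ≤ ρ²=27; F_rep = 25·(-4,-2)/20² = (-0.2500,-0.1250)
o3: d²=338 > ρ²=27 → inactive
F = F_att + ΣF_rep = (13.5000,26.1250)
Δp = p'−p = (1.3500,2.6125); α = Δx/Fx = (27/20) / (27/2) = 1/10
check: Δy/Fy = (209/80) / (209/8) = 1/10 ✓

α = 1/10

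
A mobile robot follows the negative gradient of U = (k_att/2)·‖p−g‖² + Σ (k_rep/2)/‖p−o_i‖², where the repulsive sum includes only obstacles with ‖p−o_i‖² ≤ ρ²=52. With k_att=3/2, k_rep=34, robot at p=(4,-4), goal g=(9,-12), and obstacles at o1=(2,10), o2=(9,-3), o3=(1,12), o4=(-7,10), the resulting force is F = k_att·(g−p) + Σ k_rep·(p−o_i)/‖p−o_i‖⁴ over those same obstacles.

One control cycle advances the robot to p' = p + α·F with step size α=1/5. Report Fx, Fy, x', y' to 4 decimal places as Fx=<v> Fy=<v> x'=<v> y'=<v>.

Fx=7.2485 Fy=-12.0503 x'=5.4497 y'=-6.4101

F_att = 3/2·(g−p) = 3/2·(5,-8) = (7.5000,-12.0000)
o1: d²=200 > ρ²=52 → inactive
o2: d²=26 ≤ ρ²=52; F_rep = 34·(-5,-1)/26² = (-0.2515,-0.0503)
o3: d²=265 > ρ²=52 → inactive
o4: d²=317 > ρ²=52 → inactive
F = F_att + ΣF_rep = (7.2485,-12.0503)
p' = p + 1/5·F = (5.4497,-6.4101)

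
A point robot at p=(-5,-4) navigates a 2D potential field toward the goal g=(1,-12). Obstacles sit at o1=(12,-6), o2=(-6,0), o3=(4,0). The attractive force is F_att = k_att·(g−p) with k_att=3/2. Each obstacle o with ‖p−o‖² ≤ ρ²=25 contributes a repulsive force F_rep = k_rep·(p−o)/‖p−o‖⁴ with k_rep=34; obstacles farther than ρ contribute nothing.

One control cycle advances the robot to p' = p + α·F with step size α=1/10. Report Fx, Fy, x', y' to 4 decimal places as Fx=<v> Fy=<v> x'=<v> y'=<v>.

F_att = 3/2·(g−p) = 3/2·(6,-8) = (9.0000,-12.0000)
o1: d²=293 > ρ²=25 → inactive
o2: d²=17 ≤ ρ²=25; F_rep = 34·(1,-4)/17² = (0.1176,-0.4706)
o3: d²=97 > ρ²=25 → inactive
F = F_att + ΣF_rep = (9.1176,-12.4706)
p' = p + 1/10·F = (-4.0882,-5.2471)

Fx=9.1176 Fy=-12.4706 x'=-4.0882 y'=-5.2471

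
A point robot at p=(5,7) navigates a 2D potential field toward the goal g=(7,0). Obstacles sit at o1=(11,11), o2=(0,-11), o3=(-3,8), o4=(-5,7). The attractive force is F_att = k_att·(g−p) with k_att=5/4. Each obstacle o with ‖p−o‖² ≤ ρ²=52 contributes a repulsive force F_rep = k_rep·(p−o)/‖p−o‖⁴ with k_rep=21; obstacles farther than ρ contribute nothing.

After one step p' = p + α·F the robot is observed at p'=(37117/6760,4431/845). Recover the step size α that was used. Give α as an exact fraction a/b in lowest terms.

α = 1/5

F_att = 5/4·(g−p) = 5/4·(2,-7) = (2.5000,-8.7500)
o1: d²=52 ≤ ρ²=52; F_rep = 21·(-6,-4)/52² = (-0.0466,-0.0311)
o2: d²=349 > ρ²=52 → inactive
o3: d²=65 > ρ²=52 → inactive
o4: d²=100 > ρ²=52 → inactive
F = F_att + ΣF_rep = (2.4534,-8.7811)
Δp = p'−p = (0.4907,-1.7562); α = Δx/Fx = (3317/6760) / (3317/1352) = 1/5
check: Δy/Fy = (-1484/845) / (-1484/169) = 1/5 ✓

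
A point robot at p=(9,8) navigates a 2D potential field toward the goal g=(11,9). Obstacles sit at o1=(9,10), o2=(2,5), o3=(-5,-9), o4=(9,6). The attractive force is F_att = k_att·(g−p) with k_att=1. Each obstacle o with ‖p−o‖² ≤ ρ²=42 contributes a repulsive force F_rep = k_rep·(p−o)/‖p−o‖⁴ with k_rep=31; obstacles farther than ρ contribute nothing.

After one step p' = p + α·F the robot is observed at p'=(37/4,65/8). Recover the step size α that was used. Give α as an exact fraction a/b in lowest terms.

α = 1/8

F_att = 1·(g−p) = 1·(2,1) = (2.0000,1.0000)
o1: d²=4 ≤ ρ²=42; F_rep = 31·(0,-2)/4² = (0.0000,-3.8750)
o2: d²=58 > ρ²=42 → inactive
o3: d²=485 > ρ²=42 → inactive
o4: d²=4 ≤ ρ²=42; F_rep = 31·(0,2)/4² = (0.0000,3.8750)
F = F_att + ΣF_rep = (2.0000,1.0000)
Δp = p'−p = (0.2500,0.1250); α = Δx/Fx = (1/4) / (2) = 1/8
check: Δy/Fy = (1/8) / (1) = 1/8 ✓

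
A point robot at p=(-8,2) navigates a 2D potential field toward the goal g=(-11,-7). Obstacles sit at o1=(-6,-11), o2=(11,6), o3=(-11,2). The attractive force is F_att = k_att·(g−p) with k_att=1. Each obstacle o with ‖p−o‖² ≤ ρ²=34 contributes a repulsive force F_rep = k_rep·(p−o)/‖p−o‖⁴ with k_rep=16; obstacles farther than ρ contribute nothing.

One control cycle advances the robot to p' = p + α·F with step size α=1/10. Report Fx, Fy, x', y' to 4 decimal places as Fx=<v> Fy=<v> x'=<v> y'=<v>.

Fx=-2.4074 Fy=-9.0000 x'=-8.2407 y'=1.1000

F_att = 1·(g−p) = 1·(-3,-9) = (-3.0000,-9.0000)
o1: d²=173 > ρ²=34 → inactive
o2: d²=377 > ρ²=34 → inactive
o3: d²=9 ≤ ρ²=34; F_rep = 16·(3,0)/9² = (0.5926,0.0000)
F = F_att + ΣF_rep = (-2.4074,-9.0000)
p' = p + 1/10·F = (-8.2407,1.1000)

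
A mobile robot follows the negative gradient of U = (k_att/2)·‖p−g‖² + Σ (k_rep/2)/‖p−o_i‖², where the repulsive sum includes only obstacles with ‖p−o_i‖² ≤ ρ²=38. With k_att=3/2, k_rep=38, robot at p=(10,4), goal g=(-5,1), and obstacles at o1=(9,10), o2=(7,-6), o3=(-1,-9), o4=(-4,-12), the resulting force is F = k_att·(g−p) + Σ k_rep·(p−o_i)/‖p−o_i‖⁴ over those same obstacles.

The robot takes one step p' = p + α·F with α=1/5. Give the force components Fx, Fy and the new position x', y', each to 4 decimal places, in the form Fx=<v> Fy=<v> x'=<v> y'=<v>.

Fx=-22.4722 Fy=-4.6665 x'=5.5056 y'=3.0667

F_att = 3/2·(g−p) = 3/2·(-15,-3) = (-22.5000,-4.5000)
o1: d²=37 ≤ ρ²=38; F_rep = 38·(1,-6)/37² = (0.0278,-0.1665)
o2: d²=109 > ρ²=38 → inactive
o3: d²=290 > ρ²=38 → inactive
o4: d²=452 > ρ²=38 → inactive
F = F_att + ΣF_rep = (-22.4722,-4.6665)
p' = p + 1/5·F = (5.5056,3.0667)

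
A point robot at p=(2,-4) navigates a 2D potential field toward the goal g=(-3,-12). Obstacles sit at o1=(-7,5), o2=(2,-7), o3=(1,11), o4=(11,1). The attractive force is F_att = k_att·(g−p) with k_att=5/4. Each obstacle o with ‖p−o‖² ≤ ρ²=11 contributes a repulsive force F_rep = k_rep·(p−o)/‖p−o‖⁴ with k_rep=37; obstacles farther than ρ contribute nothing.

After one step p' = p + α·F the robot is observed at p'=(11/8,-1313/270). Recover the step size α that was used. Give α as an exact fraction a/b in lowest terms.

α = 1/10

F_att = 5/4·(g−p) = 5/4·(-5,-8) = (-6.2500,-10.0000)
o1: d²=162 > ρ²=11 → inactive
o2: d²=9 ≤ ρ²=11; F_rep = 37·(0,3)/9² = (0.0000,1.3704)
o3: d²=226 > ρ²=11 → inactive
o4: d²=106 > ρ²=11 → inactive
F = F_att + ΣF_rep = (-6.2500,-8.6296)
Δp = p'−p = (-0.6250,-0.8630); α = Δx/Fx = (-5/8) / (-25/4) = 1/10
check: Δy/Fy = (-233/270) / (-233/27) = 1/10 ✓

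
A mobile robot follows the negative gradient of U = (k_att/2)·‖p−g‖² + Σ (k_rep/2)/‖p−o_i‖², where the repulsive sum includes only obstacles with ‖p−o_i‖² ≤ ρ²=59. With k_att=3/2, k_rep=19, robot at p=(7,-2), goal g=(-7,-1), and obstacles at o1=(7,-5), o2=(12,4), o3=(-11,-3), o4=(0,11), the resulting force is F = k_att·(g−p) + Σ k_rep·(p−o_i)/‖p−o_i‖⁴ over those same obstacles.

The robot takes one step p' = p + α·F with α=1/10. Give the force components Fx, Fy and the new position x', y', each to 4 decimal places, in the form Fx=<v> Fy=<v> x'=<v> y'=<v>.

Fx=-21.0000 Fy=2.2037 x'=4.9000 y'=-1.7796

F_att = 3/2·(g−p) = 3/2·(-14,1) = (-21.0000,1.5000)
o1: d²=9 ≤ ρ²=59; F_rep = 19·(0,3)/9² = (0.0000,0.7037)
o2: d²=61 > ρ²=59 → inactive
o3: d²=325 > ρ²=59 → inactive
o4: d²=218 > ρ²=59 → inactive
F = F_att + ΣF_rep = (-21.0000,2.2037)
p' = p + 1/10·F = (4.9000,-1.7796)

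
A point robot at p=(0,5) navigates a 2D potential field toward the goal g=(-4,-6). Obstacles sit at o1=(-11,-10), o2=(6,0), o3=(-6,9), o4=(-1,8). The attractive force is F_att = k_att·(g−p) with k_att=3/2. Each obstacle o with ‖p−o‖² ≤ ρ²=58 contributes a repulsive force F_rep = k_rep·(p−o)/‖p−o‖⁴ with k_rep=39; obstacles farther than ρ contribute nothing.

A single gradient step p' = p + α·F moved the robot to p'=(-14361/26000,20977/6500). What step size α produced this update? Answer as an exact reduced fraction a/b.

α = 1/10

F_att = 3/2·(g−p) = 3/2·(-4,-11) = (-6.0000,-16.5000)
o1: d²=346 > ρ²=58 → inactive
o2: d²=61 > ρ²=58 → inactive
o3: d²=52 ≤ ρ²=58; F_rep = 39·(6,-4)/52² = (0.0865,-0.0577)
o4: d²=10 ≤ ρ²=58; F_rep = 39·(1,-3)/10² = (0.3900,-1.1700)
F = F_att + ΣF_rep = (-5.5235,-17.7277)
Δp = p'−p = (-0.5523,-1.7728); α = Δx/Fx = (-14361/26000) / (-14361/2600) = 1/10
check: Δy/Fy = (-11523/6500) / (-11523/650) = 1/10 ✓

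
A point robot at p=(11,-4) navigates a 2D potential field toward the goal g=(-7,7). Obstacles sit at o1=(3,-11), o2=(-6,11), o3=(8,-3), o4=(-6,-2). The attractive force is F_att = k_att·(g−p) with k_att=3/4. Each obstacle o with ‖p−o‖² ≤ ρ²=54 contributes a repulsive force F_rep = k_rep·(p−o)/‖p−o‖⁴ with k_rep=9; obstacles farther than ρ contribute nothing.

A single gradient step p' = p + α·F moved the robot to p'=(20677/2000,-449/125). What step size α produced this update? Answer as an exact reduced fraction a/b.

α = 1/20

F_att = 3/4·(g−p) = 3/4·(-18,11) = (-13.5000,8.2500)
o1: d²=113 > ρ²=54 → inactive
o2: d²=514 > ρ²=54 → inactive
o3: d²=10 ≤ ρ²=54; F_rep = 9·(3,-1)/10² = (0.2700,-0.0900)
o4: d²=293 > ρ²=54 → inactive
F = F_att + ΣF_rep = (-13.2300,8.1600)
Δp = p'−p = (-0.6615,0.4080); α = Δx/Fx = (-1323/2000) / (-1323/100) = 1/20
check: Δy/Fy = (51/125) / (204/25) = 1/20 ✓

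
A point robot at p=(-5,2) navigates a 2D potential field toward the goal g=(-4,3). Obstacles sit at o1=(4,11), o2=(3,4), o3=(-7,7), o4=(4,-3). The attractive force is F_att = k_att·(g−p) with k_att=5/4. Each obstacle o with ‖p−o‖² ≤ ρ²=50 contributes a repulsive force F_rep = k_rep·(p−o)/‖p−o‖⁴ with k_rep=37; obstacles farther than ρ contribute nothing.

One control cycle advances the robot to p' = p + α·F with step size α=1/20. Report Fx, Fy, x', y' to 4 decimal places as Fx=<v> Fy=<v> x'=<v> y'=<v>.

Fx=1.3380 Fy=1.0300 x'=-4.9331 y'=2.0515

F_att = 5/4·(g−p) = 5/4·(1,1) = (1.2500,1.2500)
o1: d²=162 > ρ²=50 → inactive
o2: d²=68 > ρ²=50 → inactive
o3: d²=29 ≤ ρ²=50; F_rep = 37·(2,-5)/29² = (0.0880,-0.2200)
o4: d²=106 > ρ²=50 → inactive
F = F_att + ΣF_rep = (1.3380,1.0300)
p' = p + 1/20·F = (-4.9331,2.0515)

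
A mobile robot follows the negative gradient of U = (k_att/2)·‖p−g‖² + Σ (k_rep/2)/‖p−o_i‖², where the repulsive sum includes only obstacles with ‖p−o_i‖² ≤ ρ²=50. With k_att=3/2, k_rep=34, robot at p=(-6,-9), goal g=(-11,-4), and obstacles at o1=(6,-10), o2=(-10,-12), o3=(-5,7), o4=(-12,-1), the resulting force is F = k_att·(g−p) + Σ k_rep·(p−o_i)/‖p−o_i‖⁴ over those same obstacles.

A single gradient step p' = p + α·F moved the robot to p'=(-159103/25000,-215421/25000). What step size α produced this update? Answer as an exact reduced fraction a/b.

α = 1/20

F_att = 3/2·(g−p) = 3/2·(-5,5) = (-7.5000,7.5000)
o1: d²=145 > ρ²=50 → inactive
o2: d²=25 ≤ ρ²=50; F_rep = 34·(4,3)/25² = (0.2176,0.1632)
o3: d²=257 > ρ²=50 → inactive
o4: d²=100 > ρ²=50 → inactive
F = F_att + ΣF_rep = (-7.2824,7.6632)
Δp = p'−p = (-0.3641,0.3832); α = Δx/Fx = (-9103/25000) / (-9103/1250) = 1/20
check: Δy/Fy = (9579/25000) / (9579/1250) = 1/20 ✓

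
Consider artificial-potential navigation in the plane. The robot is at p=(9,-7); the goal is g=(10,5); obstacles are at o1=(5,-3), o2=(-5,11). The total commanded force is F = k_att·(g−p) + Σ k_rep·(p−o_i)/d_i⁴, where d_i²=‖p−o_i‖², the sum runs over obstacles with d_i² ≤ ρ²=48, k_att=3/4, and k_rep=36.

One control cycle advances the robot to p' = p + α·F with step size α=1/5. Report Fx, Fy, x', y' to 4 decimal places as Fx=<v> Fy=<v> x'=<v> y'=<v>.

F_att = 3/4·(g−p) = 3/4·(1,12) = (0.7500,9.0000)
o1: d²=32 ≤ ρ²=48; F_rep = 36·(4,-4)/32² = (0.1406,-0.1406)
o2: d²=520 > ρ²=48 → inactive
F = F_att + ΣF_rep = (0.8906,8.8594)
p' = p + 1/5·F = (9.1781,-5.2281)

Fx=0.8906 Fy=8.8594 x'=9.1781 y'=-5.2281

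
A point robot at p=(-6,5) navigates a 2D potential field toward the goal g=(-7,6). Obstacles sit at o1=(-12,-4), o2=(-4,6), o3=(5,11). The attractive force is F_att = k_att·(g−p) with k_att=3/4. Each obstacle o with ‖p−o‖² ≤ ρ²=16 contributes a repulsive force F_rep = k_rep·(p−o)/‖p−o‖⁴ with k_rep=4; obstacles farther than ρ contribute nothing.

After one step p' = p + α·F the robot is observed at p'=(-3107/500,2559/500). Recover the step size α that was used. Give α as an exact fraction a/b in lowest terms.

α = 1/5

F_att = 3/4·(g−p) = 3/4·(-1,1) = (-0.7500,0.7500)
o1: d²=117 > ρ²=16 → inactive
o2: d²=5 ≤ ρ²=16; F_rep = 4·(-2,-1)/5² = (-0.3200,-0.1600)
o3: d²=157 > ρ²=16 → inactive
F = F_att + ΣF_rep = (-1.0700,0.5900)
Δp = p'−p = (-0.2140,0.1180); α = Δx/Fx = (-107/500) / (-107/100) = 1/5
check: Δy/Fy = (59/500) / (59/100) = 1/5 ✓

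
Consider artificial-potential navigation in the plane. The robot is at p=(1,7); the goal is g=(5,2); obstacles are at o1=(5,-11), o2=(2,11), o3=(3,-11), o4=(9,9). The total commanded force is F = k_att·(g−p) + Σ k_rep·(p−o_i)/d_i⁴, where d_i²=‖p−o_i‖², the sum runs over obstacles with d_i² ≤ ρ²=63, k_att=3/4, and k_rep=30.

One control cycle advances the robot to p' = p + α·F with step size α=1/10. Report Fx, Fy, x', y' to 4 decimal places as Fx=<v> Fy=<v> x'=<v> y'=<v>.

F_att = 3/4·(g−p) = 3/4·(4,-5) = (3.0000,-3.7500)
o1: d²=340 > ρ²=63 → inactive
o2: d²=17 ≤ ρ²=63; F_rep = 30·(-1,-4)/17² = (-0.1038,-0.4152)
o3: d²=328 > ρ²=63 → inactive
o4: d²=68 > ρ²=63 → inactive
F = F_att + ΣF_rep = (2.8962,-4.1652)
p' = p + 1/10·F = (1.2896,6.5835)

Fx=2.8962 Fy=-4.1652 x'=1.2896 y'=6.5835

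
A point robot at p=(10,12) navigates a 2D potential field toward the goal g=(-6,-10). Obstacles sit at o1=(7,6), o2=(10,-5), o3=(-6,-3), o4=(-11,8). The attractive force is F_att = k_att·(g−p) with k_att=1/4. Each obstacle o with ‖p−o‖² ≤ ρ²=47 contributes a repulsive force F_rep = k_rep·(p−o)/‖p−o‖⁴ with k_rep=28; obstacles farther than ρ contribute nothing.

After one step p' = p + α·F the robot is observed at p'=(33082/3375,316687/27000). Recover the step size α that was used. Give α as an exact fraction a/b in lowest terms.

F_att = 1/4·(g−p) = 1/4·(-16,-22) = (-4.0000,-5.5000)
o1: d²=45 ≤ ρ²=47; F_rep = 28·(3,6)/45² = (0.0415,0.0830)
o2: d²=289 > ρ²=47 → inactive
o3: d²=481 > ρ²=47 → inactive
o4: d²=457 > ρ²=47 → inactive
F = F_att + ΣF_rep = (-3.9585,-5.4170)
Δp = p'−p = (-0.1979,-0.2709); α = Δx/Fx = (-668/3375) / (-2672/675) = 1/20
check: Δy/Fy = (-7313/27000) / (-7313/1350) = 1/20 ✓

α = 1/20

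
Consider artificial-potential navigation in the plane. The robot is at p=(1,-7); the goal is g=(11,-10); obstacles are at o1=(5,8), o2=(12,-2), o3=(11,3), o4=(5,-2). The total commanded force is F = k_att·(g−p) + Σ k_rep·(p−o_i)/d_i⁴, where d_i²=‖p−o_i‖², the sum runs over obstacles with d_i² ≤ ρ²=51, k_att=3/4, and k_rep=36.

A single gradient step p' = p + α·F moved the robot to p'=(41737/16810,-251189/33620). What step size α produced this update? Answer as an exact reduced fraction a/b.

F_att = 3/4·(g−p) = 3/4·(10,-3) = (7.5000,-2.2500)
o1: d²=241 > ρ²=51 → inactive
o2: d²=146 > ρ²=51 → inactive
o3: d²=200 > ρ²=51 → inactive
o4: d²=41 ≤ ρ²=51; F_rep = 36·(-4,-5)/41² = (-0.0857,-0.1071)
F = F_att + ΣF_rep = (7.4143,-2.3571)
Δp = p'−p = (1.4829,-0.4714); α = Δx/Fx = (24927/16810) / (24927/3362) = 1/5
check: Δy/Fy = (-15849/33620) / (-15849/6724) = 1/5 ✓

α = 1/5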